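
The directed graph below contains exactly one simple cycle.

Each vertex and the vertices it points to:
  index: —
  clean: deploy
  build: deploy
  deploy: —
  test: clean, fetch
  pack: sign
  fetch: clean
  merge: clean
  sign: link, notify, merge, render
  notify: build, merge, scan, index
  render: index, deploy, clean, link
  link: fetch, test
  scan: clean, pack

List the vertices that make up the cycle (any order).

DFS with gray/black marking from pack:
pack gray
  sign gray
    link gray
      fetch gray
        clean gray
          deploy gray
          deploy black
        clean black
      fetch black
      test gray
        test→clean: clean black — skip
        test→fetch: fetch black — skip
      test black
    link black
    notify gray
      build gray
        build→deploy: deploy black — skip
      build black
      merge gray
        merge→clean: clean black — skip
      merge black
      scan gray
        scan→clean: clean black — skip
        scan→pack: pack is gray → back edge
Back edge closes the cycle pack → sign → notify → scan → pack; its vertices are {pack, scan, sign, notify}.

pack, scan, sign, notify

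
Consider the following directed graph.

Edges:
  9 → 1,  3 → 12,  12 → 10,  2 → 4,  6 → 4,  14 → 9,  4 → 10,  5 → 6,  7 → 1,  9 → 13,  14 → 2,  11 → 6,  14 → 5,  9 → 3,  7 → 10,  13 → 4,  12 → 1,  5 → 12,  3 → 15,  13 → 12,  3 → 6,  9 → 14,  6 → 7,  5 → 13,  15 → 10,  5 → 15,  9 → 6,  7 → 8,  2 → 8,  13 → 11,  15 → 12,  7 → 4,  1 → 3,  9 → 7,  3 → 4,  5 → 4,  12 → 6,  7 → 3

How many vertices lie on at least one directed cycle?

8

A vertex is on a directed cycle iff it belongs to a strongly connected component of size ≥ 2 (or has a self-loop).
The vertices on cycles are {1, 3, 6, 7, 9, 12, 14, 15} — 8 in total.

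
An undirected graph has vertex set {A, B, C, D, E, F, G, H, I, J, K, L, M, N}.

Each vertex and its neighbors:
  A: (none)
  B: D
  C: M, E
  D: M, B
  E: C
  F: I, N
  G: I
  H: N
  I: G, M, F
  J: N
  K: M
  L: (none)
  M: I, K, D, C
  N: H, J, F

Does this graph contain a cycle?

No

DFS, tracking each vertex's parent; an edge to a visited non-parent vertex closes a cycle.
Start from A:
visit A (parent –)
visit B (parent –)
  visit D (parent B)
    visit M (parent D)
      visit I (parent M)
        visit G (parent I)
          G–I: parent, skip
        I–M: parent, skip
        visit F (parent I)
          F–I: parent, skip
          visit N (parent F)
            visit H (parent N)
              H–N: parent, skip
            visit J (parent N)
              J–N: parent, skip
            N–F: parent, skip
      visit K (parent M)
        K–M: parent, skip
      M–D: parent, skip
      visit C (parent M)
        C–M: parent, skip
        visit E (parent C)
          E–C: parent, skip
    D–B: parent, skip
visit L (parent –)
No non-parent visited neighbor found — the graph is a forest.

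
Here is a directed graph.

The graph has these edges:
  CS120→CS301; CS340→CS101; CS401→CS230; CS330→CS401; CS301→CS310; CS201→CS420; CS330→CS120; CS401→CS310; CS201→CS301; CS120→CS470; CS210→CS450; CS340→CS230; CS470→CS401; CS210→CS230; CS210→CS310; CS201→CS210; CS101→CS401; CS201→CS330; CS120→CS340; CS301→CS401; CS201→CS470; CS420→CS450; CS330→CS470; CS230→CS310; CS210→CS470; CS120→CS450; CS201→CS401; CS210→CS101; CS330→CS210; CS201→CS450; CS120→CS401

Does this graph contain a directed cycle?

No

DFS with white/gray/black marking, starting from CS340:
CS340 gray
  CS230 gray
    CS310 gray
    CS310 black
  CS230 black
  CS101 gray
    CS401 gray
      CS401→CS230: CS230 black — skip
      CS401→CS310: CS310 black — skip
    CS401 black
  CS101 black
CS340 black
CS330 gray
  CS120 gray
    CS120→CS401: CS401 black — skip
    CS470 gray
      CS470→CS401: CS401 black — skip
    CS470 black
    CS120→CS340: CS340 black — skip
    CS301 gray
      CS301→CS401: CS401 black — skip
      CS301→CS310: CS310 black — skip
    CS301 black
    CS450 gray
    CS450 black
  CS120 black
  CS330→CS470: CS470 black — skip
  CS210 gray
    CS210→CS450: CS450 black — skip
    CS210→CS310: CS310 black — skip
    CS210→CS470: CS470 black — skip
    CS210→CS101: CS101 black — skip
    CS210→CS230: CS230 black — skip
  CS210 black
  CS330→CS401: CS401 black — skip
CS330 black
CS201 gray
  CS201→CS470: CS470 black — skip
  CS201→CS330: CS330 black — skip
  CS201→CS401: CS401 black — skip
  CS201→CS301: CS301 black — skip
  CS201→CS450: CS450 black — skip
  CS201→CS210: CS210 black — skip
  CS420 gray
    CS420→CS450: CS450 black — skip
  CS420 black
CS201 black
Every edge goes to a white or black vertex — no back edge, so the graph is acyclic.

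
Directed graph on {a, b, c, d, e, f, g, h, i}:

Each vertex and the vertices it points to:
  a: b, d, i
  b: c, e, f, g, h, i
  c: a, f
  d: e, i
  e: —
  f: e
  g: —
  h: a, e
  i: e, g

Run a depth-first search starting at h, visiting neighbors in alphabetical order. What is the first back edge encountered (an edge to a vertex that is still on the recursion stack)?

DFS from h (visiting neighbors in alphabetical order); mark gray on enter, black on exit:
h gray
  a gray
    b gray
      c gray
        c→a: a is gray → back edge
First back edge: c → a.

c→a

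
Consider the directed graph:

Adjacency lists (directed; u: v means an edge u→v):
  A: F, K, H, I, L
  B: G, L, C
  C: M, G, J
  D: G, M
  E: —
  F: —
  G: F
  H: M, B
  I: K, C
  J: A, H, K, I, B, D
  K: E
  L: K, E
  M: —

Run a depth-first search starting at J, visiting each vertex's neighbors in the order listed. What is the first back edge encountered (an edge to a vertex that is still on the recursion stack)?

C->J

DFS from J (visiting each vertex's neighbors in the order listed); mark gray on enter, black on exit:
J gray
  A gray
    F gray
    F black
    K gray
      E gray
      E black
    K black
    H gray
      M gray
      M black
      B gray
        G gray
          G→F: F black — skip
        G black
        L gray
          L→K: K black — skip
          L→E: E black — skip
        L black
        C gray
          C→M: M black — skip
          C→G: G black — skip
          C→J: J is gray → back edge
First back edge: C → J.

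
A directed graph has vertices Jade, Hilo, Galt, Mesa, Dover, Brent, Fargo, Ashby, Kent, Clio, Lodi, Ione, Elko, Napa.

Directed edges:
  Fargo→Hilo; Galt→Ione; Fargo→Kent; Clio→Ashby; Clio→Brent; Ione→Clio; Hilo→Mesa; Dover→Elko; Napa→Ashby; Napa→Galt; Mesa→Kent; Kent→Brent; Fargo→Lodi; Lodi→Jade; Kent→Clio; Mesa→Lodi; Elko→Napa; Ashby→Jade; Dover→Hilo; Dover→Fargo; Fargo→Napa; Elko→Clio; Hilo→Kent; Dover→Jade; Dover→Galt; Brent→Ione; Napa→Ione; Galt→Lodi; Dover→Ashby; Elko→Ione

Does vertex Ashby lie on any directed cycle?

Ashby lies on a cycle iff there is a path from Ashby back to itself.
Exploring from Ashby, it never reaches itself; equivalently, its strongly connected component is a singleton.

No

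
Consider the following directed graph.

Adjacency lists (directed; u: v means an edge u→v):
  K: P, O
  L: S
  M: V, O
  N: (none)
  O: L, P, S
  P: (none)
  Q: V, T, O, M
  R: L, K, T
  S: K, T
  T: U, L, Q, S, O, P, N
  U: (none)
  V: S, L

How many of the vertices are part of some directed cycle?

8

A vertex is on a directed cycle iff it belongs to a strongly connected component of size ≥ 2 (or has a self-loop).
The vertices on cycles are {K, L, M, O, Q, S, T, V} — 8 in total.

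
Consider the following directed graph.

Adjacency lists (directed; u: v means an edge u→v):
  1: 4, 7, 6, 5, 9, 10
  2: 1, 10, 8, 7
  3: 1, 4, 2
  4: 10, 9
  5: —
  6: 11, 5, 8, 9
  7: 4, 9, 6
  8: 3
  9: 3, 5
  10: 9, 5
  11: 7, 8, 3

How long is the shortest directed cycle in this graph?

3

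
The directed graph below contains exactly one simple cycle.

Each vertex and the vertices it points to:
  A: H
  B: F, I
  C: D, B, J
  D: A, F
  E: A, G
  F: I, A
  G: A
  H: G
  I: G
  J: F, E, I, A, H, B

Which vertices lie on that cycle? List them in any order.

A, G, H

DFS with gray/black marking from H:
H gray
  G gray
    A gray
      A→H: H is gray → back edge
Back edge closes the cycle H → G → A → H; its vertices are {A, G, H}.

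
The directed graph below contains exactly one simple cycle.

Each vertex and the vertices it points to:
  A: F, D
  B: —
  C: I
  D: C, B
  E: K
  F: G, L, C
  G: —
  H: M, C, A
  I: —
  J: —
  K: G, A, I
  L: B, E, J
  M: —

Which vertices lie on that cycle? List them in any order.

A, E, F, K, L

DFS with gray/black marking from A:
A gray
  F gray
    G gray
    G black
    L gray
      B gray
      B black
      E gray
        K gray
          K→G: G black — skip
          K→A: A is gray → back edge
Back edge closes the cycle A → F → L → E → K → A; its vertices are {A, E, F, K, L}.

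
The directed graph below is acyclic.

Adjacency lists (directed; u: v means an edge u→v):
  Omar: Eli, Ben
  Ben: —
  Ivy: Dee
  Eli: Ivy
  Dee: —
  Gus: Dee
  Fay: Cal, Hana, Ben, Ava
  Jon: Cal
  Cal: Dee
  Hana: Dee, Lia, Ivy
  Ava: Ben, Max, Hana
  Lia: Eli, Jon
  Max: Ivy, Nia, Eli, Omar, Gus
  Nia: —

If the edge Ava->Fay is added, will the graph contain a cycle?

Yes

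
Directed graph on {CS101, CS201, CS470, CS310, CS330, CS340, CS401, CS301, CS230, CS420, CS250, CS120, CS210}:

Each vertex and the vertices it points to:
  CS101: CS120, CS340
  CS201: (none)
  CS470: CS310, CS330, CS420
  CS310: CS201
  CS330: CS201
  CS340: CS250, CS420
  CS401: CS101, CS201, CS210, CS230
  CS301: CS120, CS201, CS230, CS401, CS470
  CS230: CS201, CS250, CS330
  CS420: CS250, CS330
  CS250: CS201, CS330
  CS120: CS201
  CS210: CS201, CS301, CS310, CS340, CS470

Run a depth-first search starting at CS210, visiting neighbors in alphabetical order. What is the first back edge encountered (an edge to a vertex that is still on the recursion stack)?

DFS from CS210 (visiting neighbors in alphabetical order); mark gray on enter, black on exit:
CS210 gray
  CS201 gray
  CS201 black
  CS301 gray
    CS120 gray
      CS120→CS201: CS201 black — skip
    CS120 black
    CS301→CS201: CS201 black — skip
    CS230 gray
      CS230→CS201: CS201 black — skip
      CS250 gray
        CS250→CS201: CS201 black — skip
        CS330 gray
          CS330→CS201: CS201 black — skip
        CS330 black
      CS250 black
      CS230→CS330: CS330 black — skip
    CS230 black
    CS401 gray
      CS101 gray
        CS101→CS120: CS120 black — skip
        CS340 gray
          CS340→CS250: CS250 black — skip
          CS420 gray
            CS420→CS250: CS250 black — skip
            CS420→CS330: CS330 black — skip
          CS420 black
        CS340 black
      CS101 black
      CS401→CS201: CS201 black — skip
      CS401→CS210: CS210 is gray → back edge
First back edge: CS401 → CS210.

CS401->CS210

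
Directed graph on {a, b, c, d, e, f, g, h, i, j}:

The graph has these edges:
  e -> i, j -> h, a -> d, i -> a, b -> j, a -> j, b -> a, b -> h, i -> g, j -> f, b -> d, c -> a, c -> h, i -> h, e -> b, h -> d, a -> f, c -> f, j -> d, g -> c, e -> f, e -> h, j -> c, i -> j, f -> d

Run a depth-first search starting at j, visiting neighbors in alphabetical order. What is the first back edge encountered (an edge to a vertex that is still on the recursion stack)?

DFS from j (visiting neighbors in alphabetical order); mark gray on enter, black on exit:
j gray
  c gray
    a gray
      d gray
      d black
      f gray
        f→d: d black — skip
      f black
      a→j: j is gray → back edge
First back edge: a → j.

a->j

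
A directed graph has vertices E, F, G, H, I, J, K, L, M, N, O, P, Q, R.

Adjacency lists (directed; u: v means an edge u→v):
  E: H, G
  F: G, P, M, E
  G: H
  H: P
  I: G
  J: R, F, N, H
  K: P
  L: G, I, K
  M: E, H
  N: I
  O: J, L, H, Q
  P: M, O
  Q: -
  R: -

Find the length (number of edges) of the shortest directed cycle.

For each vertex v, BFS finds the shortest path from v back to v.
The shortest such closed walk is P → M → H → P, length 3.

3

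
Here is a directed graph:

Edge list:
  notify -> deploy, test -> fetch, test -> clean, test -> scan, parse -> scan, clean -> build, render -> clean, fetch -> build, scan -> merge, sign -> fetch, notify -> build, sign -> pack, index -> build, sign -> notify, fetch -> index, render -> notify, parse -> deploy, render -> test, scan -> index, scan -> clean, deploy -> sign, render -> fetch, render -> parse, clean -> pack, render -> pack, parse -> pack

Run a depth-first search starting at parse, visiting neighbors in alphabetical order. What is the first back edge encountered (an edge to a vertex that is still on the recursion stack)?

DFS from parse (visiting neighbors in alphabetical order); mark gray on enter, black on exit:
parse gray
  deploy gray
    sign gray
      fetch gray
        build gray
        build black
        index gray
          index→build: build black — skip
        index black
      fetch black
      notify gray
        notify→build: build black — skip
        notify→deploy: deploy is gray → back edge
First back edge: notify → deploy.

notify->deploy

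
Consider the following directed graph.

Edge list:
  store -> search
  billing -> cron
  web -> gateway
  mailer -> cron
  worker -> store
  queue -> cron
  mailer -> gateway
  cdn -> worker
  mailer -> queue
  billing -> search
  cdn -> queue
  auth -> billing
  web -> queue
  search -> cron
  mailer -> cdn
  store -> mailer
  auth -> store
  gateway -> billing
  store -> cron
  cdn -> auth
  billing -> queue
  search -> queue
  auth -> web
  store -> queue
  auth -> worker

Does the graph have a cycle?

DFS with white/gray/black marking, starting from web:
web gray
  queue gray
    cron gray
    cron black
  queue black
  gateway gray
    billing gray
      billing→cron: cron black — skip
      search gray
        search→cron: cron black — skip
        search→queue: queue black — skip
      search black
      billing→queue: queue black — skip
    billing black
  gateway black
web black
cdn gray
  cdn→queue: queue black — skip
  worker gray
    store gray
      mailer gray
        mailer→cron: cron black — skip
        mailer→gateway: gateway black — skip
        mailer→cdn: cdn is gray → back edge
Back edge found, so a cycle exists: cdn → worker → store → mailer → cdn.

Yes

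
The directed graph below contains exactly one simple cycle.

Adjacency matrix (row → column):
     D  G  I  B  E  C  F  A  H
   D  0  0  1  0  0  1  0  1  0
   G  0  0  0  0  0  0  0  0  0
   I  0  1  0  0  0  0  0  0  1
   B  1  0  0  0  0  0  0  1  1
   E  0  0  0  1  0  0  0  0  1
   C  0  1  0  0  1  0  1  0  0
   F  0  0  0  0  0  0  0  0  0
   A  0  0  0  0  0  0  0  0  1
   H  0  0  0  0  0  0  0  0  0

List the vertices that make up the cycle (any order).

B, C, D, E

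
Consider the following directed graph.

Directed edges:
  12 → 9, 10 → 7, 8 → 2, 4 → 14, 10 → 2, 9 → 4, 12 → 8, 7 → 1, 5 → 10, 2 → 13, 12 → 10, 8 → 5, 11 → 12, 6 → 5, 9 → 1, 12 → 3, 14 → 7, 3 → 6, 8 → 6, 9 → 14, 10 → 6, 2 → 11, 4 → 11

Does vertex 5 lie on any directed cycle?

Yes

5 is on a cycle iff 5 can reach itself via ≥1 edge.
5 → 10 → 6 → 5 — yes.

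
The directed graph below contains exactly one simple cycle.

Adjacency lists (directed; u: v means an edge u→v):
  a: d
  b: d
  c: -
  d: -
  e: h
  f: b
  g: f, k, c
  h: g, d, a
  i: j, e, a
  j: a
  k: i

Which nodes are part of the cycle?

DFS with gray/black marking from g:
g gray
  f gray
    b gray
      d gray
      d black
    b black
  f black
  k gray
    i gray
      j gray
        a gray
          a→d: d black — skip
        a black
      j black
      e gray
        h gray
          h→g: g is gray → back edge
Back edge closes the cycle g → k → i → e → h → g; its vertices are {e, g, h, i, k}.

e, g, h, i, k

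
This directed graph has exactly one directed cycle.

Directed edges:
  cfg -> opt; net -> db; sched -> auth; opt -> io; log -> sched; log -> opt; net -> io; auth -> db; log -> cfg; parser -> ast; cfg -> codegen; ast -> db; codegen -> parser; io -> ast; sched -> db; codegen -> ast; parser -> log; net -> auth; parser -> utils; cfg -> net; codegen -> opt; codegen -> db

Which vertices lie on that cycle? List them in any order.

DFS with gray/black marking from log:
log gray
  cfg gray
    opt gray
      io gray
        ast gray
          db gray
          db black
        ast black
      io black
    opt black
    codegen gray
      codegen→ast: ast black — skip
      parser gray
        parser→log: log is gray → back edge
Back edge closes the cycle log → cfg → codegen → parser → log; its vertices are {cfg, log, parser, codegen}.

cfg, log, parser, codegen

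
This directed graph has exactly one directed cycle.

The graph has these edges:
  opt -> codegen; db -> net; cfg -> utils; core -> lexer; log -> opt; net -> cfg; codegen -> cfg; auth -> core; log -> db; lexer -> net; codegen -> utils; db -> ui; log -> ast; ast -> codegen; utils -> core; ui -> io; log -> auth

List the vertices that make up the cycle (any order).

DFS with gray/black marking from core:
core gray
  lexer gray
    net gray
      cfg gray
        utils gray
          utils→core: core is gray → back edge
Back edge closes the cycle core → lexer → net → cfg → utils → core; its vertices are {cfg, net, core, lexer, utils}.

cfg, net, core, lexer, utils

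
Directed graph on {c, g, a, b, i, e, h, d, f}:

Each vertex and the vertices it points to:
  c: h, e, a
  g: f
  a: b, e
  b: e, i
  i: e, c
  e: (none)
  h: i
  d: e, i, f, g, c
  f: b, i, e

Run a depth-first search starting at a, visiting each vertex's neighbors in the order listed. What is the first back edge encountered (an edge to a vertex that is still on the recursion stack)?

DFS from a (visiting each vertex's neighbors in the order listed); mark gray on enter, black on exit:
a gray
  b gray
    e gray
    e black
    i gray
      i→e: e black — skip
      c gray
        h gray
          h→i: i is gray → back edge
First back edge: h → i.

h→i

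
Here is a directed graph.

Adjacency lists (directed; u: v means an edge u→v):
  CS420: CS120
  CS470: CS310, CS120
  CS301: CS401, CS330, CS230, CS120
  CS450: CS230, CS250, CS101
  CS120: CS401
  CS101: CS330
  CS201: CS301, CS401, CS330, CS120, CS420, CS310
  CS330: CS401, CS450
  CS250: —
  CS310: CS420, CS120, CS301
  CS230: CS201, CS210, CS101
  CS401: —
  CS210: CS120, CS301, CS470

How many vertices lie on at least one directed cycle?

9

A vertex is on a directed cycle iff it belongs to a strongly connected component of size ≥ 2 (or has a self-loop).
The vertices on cycles are {CS101, CS201, CS210, CS230, CS301, CS310, CS330, CS450, CS470} — 9 in total.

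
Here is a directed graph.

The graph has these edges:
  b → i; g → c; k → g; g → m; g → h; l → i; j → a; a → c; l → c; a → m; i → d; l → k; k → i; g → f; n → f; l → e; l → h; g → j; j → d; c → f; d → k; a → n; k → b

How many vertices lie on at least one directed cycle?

6

A vertex is on a directed cycle iff it belongs to a strongly connected component of size ≥ 2 (or has a self-loop).
The vertices on cycles are {b, d, g, i, j, k} — 6 in total.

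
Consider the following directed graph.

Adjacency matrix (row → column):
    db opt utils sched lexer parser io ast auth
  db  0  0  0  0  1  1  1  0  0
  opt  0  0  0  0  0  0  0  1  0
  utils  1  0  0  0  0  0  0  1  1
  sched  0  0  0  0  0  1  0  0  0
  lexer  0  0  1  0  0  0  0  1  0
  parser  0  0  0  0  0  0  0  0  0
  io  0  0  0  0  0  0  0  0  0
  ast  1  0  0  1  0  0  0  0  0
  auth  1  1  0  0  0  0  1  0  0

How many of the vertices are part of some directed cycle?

6

A vertex is on a directed cycle iff it belongs to a strongly connected component of size ≥ 2 (or has a self-loop).
The vertices on cycles are {db, ast, opt, auth, lexer, utils} — 6 in total.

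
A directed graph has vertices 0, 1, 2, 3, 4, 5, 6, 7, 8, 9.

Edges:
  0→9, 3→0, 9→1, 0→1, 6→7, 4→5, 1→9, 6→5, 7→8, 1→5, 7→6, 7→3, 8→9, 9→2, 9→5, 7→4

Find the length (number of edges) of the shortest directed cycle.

2

For each vertex v, BFS finds the shortest path from v back to v.
The shortest such closed walk is 7 → 6 → 7, length 2.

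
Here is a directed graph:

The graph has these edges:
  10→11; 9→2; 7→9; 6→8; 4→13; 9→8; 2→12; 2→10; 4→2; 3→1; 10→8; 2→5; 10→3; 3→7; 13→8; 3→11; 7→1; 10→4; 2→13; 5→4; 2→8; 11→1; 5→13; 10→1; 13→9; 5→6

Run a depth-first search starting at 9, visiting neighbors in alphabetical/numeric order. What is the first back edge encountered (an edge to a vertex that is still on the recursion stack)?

DFS from 9 (visiting neighbors in alphabetical/numeric order); mark gray on enter, black on exit:
9 gray
  2 gray
    5 gray
      4 gray
        4→2: 2 is gray → back edge
First back edge: 4 → 2.

4->2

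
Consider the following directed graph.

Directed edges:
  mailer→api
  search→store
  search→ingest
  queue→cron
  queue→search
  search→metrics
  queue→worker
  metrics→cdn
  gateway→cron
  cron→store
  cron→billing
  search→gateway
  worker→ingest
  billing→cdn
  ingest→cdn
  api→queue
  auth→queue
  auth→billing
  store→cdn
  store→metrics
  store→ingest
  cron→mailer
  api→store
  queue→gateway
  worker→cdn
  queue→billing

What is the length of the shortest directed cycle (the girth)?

4

For each vertex v, BFS finds the shortest path from v back to v.
The shortest such closed walk is queue → cron → mailer → api → queue, length 4.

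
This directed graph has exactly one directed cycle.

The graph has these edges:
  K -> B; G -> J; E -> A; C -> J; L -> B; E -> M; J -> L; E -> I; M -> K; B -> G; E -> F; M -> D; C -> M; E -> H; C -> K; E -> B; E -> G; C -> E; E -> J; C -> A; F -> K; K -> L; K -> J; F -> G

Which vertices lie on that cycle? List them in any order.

B, G, J, L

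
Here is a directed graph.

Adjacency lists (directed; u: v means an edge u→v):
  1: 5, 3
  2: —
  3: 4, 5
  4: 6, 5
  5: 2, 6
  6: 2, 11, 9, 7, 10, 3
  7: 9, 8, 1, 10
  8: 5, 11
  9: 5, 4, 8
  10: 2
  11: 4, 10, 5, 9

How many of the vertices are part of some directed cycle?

A vertex is on a directed cycle iff it belongs to a strongly connected component of size ≥ 2 (or has a self-loop).
The vertices on cycles are {1, 3, 4, 5, 6, 7, 8, 9, 11} — 9 in total.

9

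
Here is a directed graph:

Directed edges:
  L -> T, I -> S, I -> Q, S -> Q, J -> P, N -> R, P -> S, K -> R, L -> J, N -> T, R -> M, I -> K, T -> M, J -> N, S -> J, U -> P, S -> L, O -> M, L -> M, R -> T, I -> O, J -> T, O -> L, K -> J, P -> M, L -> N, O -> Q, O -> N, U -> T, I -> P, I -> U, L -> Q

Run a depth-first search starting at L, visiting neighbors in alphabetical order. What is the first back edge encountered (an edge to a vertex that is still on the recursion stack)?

S->J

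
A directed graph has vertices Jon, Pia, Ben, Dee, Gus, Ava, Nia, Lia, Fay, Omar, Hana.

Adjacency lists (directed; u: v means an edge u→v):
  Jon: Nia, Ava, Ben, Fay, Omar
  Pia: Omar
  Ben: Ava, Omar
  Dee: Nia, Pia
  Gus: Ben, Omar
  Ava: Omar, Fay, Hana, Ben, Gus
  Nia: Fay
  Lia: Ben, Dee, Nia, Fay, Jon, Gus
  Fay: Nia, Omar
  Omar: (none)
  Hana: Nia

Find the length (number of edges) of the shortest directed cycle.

2

For each vertex v, BFS finds the shortest path from v back to v.
The shortest such closed walk is Ava → Ben → Ava, length 2.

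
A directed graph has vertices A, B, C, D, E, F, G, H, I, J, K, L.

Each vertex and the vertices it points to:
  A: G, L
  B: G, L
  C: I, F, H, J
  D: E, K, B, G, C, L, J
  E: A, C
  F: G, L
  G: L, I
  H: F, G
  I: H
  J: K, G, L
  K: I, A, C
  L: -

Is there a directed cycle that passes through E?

No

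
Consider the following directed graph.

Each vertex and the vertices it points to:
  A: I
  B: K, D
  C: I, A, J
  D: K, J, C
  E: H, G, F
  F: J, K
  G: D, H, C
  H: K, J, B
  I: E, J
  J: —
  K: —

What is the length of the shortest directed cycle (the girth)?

For each vertex v, BFS finds the shortest path from v back to v.
The shortest such closed walk is E → G → C → I → E, length 4.

4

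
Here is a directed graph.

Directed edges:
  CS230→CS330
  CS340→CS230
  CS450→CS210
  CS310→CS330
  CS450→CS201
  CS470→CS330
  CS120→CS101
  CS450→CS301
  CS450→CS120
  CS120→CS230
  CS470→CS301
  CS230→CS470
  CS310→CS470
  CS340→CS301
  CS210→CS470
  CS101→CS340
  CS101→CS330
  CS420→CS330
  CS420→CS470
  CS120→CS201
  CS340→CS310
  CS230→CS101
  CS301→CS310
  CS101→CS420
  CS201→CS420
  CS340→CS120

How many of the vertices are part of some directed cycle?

7

A vertex is on a directed cycle iff it belongs to a strongly connected component of size ≥ 2 (or has a self-loop).
The vertices on cycles are {CS101, CS120, CS230, CS301, CS310, CS340, CS470} — 7 in total.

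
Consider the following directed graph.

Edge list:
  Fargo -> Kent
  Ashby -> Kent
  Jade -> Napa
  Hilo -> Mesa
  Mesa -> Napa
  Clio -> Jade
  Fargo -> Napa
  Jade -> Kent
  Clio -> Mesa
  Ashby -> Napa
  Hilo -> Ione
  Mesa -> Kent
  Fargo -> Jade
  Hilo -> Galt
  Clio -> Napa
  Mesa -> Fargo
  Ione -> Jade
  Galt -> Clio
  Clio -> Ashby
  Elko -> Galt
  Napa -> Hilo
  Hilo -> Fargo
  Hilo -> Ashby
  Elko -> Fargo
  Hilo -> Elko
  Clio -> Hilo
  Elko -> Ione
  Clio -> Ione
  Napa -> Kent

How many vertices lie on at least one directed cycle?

10

A vertex is on a directed cycle iff it belongs to a strongly connected component of size ≥ 2 (or has a self-loop).
The vertices on cycles are {Clio, Elko, Galt, Hilo, Ione, Jade, Mesa, Napa, Ashby, Fargo} — 10 in total.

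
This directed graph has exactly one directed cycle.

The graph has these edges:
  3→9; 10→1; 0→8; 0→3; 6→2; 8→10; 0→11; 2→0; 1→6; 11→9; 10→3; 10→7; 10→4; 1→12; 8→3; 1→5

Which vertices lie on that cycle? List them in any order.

DFS with gray/black marking from 1:
1 gray
  6 gray
    2 gray
      0 gray
        8 gray
          10 gray
            4 gray
            4 black
            3 gray
              9 gray
              9 black
            3 black
            10→1: 1 is gray → back edge
Back edge closes the cycle 1 → 6 → 2 → 0 → 8 → 10 → 1; its vertices are {0, 1, 2, 6, 8, 10}.

0, 1, 2, 6, 8, 10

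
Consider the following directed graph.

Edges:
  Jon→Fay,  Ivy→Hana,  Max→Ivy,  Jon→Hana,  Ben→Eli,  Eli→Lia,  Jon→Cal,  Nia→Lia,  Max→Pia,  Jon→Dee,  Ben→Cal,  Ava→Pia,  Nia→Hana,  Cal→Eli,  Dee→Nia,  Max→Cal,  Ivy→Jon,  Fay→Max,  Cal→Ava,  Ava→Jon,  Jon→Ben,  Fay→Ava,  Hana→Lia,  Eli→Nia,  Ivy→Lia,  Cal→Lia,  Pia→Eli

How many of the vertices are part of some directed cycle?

7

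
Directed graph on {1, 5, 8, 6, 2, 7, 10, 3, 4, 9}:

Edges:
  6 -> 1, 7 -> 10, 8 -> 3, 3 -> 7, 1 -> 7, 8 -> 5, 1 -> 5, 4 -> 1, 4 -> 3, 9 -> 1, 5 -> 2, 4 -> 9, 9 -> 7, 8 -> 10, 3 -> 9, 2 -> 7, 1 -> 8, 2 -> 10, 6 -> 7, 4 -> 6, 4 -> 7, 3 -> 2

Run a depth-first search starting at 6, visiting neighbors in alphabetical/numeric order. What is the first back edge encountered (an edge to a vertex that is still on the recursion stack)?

9→1

DFS from 6 (visiting neighbors in alphabetical/numeric order); mark gray on enter, black on exit:
6 gray
  1 gray
    5 gray
      2 gray
        7 gray
          10 gray
          10 black
        7 black
        2→10: 10 black — skip
      2 black
    5 black
    1→7: 7 black — skip
    8 gray
      3 gray
        3→2: 2 black — skip
        3→7: 7 black — skip
        9 gray
          9→1: 1 is gray → back edge
First back edge: 9 → 1.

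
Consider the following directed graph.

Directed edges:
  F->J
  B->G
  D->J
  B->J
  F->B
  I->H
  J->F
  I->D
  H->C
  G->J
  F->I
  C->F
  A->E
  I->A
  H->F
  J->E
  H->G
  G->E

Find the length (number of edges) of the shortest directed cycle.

For each vertex v, BFS finds the shortest path from v back to v.
The shortest such closed walk is F → J → F, length 2.

2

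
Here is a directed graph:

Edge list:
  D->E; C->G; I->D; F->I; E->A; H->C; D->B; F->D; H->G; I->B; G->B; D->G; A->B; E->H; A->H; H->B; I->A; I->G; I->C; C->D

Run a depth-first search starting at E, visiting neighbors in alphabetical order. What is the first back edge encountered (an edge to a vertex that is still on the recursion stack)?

DFS from E (visiting neighbors in alphabetical order); mark gray on enter, black on exit:
E gray
  A gray
    B gray
    B black
    H gray
      H→B: B black — skip
      C gray
        D gray
          D→B: B black — skip
          D→E: E is gray → back edge
First back edge: D → E.

D→E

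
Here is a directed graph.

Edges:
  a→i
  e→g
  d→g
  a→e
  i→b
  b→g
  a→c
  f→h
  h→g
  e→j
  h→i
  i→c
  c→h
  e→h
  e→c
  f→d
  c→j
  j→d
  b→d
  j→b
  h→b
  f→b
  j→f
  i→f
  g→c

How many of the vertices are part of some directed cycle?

A vertex is on a directed cycle iff it belongs to a strongly connected component of size ≥ 2 (or has a self-loop).
The vertices on cycles are {b, c, d, f, g, h, i, j} — 8 in total.

8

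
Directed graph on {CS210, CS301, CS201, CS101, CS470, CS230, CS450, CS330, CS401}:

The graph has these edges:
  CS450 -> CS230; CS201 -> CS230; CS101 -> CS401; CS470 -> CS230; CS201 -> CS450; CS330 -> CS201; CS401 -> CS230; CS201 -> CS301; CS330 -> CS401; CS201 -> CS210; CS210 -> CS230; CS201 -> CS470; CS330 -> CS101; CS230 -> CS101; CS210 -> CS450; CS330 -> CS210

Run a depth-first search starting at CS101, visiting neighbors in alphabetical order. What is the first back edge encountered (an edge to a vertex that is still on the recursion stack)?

CS230->CS101

DFS from CS101 (visiting neighbors in alphabetical order); mark gray on enter, black on exit:
CS101 gray
  CS401 gray
    CS230 gray
      CS230→CS101: CS101 is gray → back edge
First back edge: CS230 → CS101.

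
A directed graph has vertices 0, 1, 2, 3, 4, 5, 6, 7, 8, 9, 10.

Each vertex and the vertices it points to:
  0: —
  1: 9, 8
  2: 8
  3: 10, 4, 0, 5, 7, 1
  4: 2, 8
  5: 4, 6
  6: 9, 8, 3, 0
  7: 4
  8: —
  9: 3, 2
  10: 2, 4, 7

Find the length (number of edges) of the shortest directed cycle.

For each vertex v, BFS finds the shortest path from v back to v.
The shortest such closed walk is 1 → 9 → 3 → 1, length 3.

3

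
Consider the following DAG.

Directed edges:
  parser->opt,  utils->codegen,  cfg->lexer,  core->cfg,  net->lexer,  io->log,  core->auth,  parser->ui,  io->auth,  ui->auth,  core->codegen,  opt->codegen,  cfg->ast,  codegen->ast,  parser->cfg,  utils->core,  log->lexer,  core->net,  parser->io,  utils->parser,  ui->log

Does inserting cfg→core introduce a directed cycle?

Yes

Adding cfg→core creates a cycle iff core can already reach cfg.
Path from core: core → cfg.
So core → … → cfg → core is a cycle.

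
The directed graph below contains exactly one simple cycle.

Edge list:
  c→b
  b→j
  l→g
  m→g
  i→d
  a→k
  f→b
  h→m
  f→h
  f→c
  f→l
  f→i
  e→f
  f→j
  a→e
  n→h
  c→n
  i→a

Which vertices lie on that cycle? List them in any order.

DFS with gray/black marking from f:
f gray
  h gray
    m gray
      g gray
      g black
    m black
  h black
  l gray
    l→g: g black — skip
  l black
  i gray
    d gray
    d black
    a gray
      k gray
      k black
      e gray
        e→f: f is gray → back edge
Back edge closes the cycle f → i → a → e → f; its vertices are {a, e, f, i}.

a, e, f, i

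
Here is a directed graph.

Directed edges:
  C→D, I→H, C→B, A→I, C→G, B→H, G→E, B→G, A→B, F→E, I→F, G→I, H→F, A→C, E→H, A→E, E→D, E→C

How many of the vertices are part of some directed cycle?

7

A vertex is on a directed cycle iff it belongs to a strongly connected component of size ≥ 2 (or has a self-loop).
The vertices on cycles are {B, C, E, F, G, H, I} — 7 in total.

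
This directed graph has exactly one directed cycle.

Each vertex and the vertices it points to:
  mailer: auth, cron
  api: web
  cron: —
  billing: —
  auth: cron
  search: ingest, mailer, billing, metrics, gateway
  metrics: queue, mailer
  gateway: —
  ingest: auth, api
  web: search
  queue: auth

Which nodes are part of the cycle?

DFS with gray/black marking from search:
search gray
  ingest gray
    auth gray
      cron gray
      cron black
    auth black
    api gray
      web gray
        web→search: search is gray → back edge
Back edge closes the cycle search → ingest → api → web → search; its vertices are {api, web, ingest, search}.

api, web, ingest, search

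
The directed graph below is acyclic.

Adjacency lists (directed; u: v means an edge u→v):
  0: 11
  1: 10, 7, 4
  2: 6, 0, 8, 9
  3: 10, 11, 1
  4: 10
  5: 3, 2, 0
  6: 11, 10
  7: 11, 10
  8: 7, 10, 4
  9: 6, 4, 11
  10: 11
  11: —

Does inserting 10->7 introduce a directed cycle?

Adding 10→7 creates a cycle iff 7 can already reach 10.
Path from 7: 7 → 10.
So 7 → … → 10 → 7 is a cycle.

Yes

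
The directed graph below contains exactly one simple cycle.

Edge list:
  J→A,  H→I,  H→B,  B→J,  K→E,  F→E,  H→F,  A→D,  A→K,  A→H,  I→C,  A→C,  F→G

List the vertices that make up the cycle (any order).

A, B, H, J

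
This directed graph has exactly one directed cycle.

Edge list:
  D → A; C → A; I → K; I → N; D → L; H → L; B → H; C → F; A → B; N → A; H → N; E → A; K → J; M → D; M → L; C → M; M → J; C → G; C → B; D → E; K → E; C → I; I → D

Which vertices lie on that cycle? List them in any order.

DFS with gray/black marking from B:
B gray
  H gray
    N gray
      A gray
        A→B: B is gray → back edge
Back edge closes the cycle B → H → N → A → B; its vertices are {A, B, H, N}.

A, B, H, N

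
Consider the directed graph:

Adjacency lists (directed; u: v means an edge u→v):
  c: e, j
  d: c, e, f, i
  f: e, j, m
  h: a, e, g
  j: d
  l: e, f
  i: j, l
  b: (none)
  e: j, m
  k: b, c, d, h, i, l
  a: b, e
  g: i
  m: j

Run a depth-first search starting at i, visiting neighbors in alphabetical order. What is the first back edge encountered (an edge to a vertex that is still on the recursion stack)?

e->j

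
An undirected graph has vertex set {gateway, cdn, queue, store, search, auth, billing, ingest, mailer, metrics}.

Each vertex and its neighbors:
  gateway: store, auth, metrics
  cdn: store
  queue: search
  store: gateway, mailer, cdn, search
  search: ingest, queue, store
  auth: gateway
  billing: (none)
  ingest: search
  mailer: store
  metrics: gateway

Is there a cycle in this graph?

DFS, tracking each vertex's parent; an edge to a visited non-parent vertex closes a cycle.
Start from ingest:
visit ingest (parent –)
  visit search (parent ingest)
    search–ingest: parent, skip
    visit queue (parent search)
      queue–search: parent, skip
    visit store (parent search)
      visit gateway (parent store)
        gateway–store: parent, skip
        visit auth (parent gateway)
          auth–gateway: parent, skip
        visit metrics (parent gateway)
          metrics–gateway: parent, skip
      visit mailer (parent store)
        mailer–store: parent, skip
      visit cdn (parent store)
        cdn–store: parent, skip
      store–search: parent, skip
visit billing (parent –)
No non-parent visited neighbor found — the graph is a forest.

No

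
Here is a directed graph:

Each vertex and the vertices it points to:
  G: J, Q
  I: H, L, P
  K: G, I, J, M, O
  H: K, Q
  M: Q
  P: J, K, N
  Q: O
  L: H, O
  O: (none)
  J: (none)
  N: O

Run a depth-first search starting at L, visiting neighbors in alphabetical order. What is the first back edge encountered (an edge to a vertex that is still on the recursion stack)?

I→H

DFS from L (visiting neighbors in alphabetical order); mark gray on enter, black on exit:
L gray
  H gray
    K gray
      G gray
        J gray
        J black
        Q gray
          O gray
          O black
        Q black
      G black
      I gray
        I→H: H is gray → back edge
First back edge: I → H.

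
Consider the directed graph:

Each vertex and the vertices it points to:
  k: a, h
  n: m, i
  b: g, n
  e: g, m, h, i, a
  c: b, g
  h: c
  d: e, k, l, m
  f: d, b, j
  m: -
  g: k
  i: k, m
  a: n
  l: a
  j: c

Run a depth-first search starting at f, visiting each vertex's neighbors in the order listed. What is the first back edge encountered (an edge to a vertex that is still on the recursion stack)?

i->k

DFS from f (visiting each vertex's neighbors in the order listed); mark gray on enter, black on exit:
f gray
  d gray
    e gray
      g gray
        k gray
          a gray
            n gray
              m gray
              m black
              i gray
                i→k: k is gray → back edge
First back edge: i → k.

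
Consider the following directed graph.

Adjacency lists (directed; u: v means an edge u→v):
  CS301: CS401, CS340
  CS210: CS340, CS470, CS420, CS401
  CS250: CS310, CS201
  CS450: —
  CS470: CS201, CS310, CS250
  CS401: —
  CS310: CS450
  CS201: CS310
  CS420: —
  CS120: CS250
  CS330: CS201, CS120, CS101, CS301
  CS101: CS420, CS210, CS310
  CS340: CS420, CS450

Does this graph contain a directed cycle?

No

DFS with white/gray/black marking, starting from CS450:
CS450 gray
CS450 black
CS301 gray
  CS401 gray
  CS401 black
  CS340 gray
    CS420 gray
    CS420 black
    CS340→CS450: CS450 black — skip
  CS340 black
CS301 black
CS210 gray
  CS210→CS340: CS340 black — skip
  CS470 gray
    CS201 gray
      CS310 gray
        CS310→CS450: CS450 black — skip
      CS310 black
    CS201 black
    CS470→CS310: CS310 black — skip
    CS250 gray
      CS250→CS310: CS310 black — skip
      CS250→CS201: CS201 black — skip
    CS250 black
  CS470 black
  CS210→CS420: CS420 black — skip
  CS210→CS401: CS401 black — skip
CS210 black
CS120 gray
  CS120→CS250: CS250 black — skip
CS120 black
CS330 gray
  CS330→CS201: CS201 black — skip
  CS330→CS120: CS120 black — skip
  CS101 gray
    CS101→CS420: CS420 black — skip
    CS101→CS210: CS210 black — skip
    CS101→CS310: CS310 black — skip
  CS101 black
  CS330→CS301: CS301 black — skip
CS330 black
Every edge goes to a white or black vertex — no back edge, so the graph is acyclic.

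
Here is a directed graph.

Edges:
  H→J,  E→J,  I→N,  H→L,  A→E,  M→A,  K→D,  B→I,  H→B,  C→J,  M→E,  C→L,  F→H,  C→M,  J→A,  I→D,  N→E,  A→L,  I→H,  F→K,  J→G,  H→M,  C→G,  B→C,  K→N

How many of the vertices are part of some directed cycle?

A vertex is on a directed cycle iff it belongs to a strongly connected component of size ≥ 2 (or has a self-loop).
The vertices on cycles are {A, B, E, H, I, J} — 6 in total.

6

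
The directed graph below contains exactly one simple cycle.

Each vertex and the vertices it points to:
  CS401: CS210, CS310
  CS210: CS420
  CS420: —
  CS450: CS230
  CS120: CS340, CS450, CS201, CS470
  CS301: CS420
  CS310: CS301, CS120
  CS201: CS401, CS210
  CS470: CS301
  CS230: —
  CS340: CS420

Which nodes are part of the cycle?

CS120, CS201, CS310, CS401

DFS with gray/black marking from CS120:
CS120 gray
  CS340 gray
    CS420 gray
    CS420 black
  CS340 black
  CS450 gray
    CS230 gray
    CS230 black
  CS450 black
  CS201 gray
    CS401 gray
      CS210 gray
        CS210→CS420: CS420 black — skip
      CS210 black
      CS310 gray
        CS301 gray
          CS301→CS420: CS420 black — skip
        CS301 black
        CS310→CS120: CS120 is gray → back edge
Back edge closes the cycle CS120 → CS201 → CS401 → CS310 → CS120; its vertices are {CS120, CS201, CS310, CS401}.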